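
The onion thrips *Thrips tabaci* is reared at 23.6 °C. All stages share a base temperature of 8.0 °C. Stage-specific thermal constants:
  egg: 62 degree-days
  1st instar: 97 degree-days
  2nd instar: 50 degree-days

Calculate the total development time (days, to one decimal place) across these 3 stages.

13.4 days

Daily accumulation at 23.6 °C = 23.6 − 8.0 = 15.6 DD/day.
Total K = 62 + 97 + 50 = 209 DD.
Total duration = 209 / 15.6 = 13.397 ≈ 13.4 days.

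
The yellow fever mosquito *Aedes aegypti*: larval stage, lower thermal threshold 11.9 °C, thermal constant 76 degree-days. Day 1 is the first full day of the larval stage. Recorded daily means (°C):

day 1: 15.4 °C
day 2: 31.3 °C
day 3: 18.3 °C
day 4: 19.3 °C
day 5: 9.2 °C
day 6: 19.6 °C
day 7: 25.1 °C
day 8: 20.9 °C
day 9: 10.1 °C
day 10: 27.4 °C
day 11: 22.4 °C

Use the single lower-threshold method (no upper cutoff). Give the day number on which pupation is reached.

Daily DD above 11.9 °C: 3.5, 19.4, 6.4, 7.4, 0.0, 7.7, 13.2, 9.0, 0.0, 15.5, 10.5.
Cumulative: 3.5, 22.9, 29.3, 36.7, 36.7, 44.4, 57.6, 66.6, 66.6, 82.1, 92.6.
The total first reaches 76 DD on day 10.

day 10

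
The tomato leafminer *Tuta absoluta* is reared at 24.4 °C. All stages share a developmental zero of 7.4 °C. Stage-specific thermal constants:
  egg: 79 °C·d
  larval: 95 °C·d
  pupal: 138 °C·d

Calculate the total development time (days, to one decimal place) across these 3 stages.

18.4 days

Daily accumulation at 24.4 °C = 24.4 − 7.4 = 17.0 DD/day.
Total K = 79 + 95 + 138 = 312 DD.
Total duration = 312 / 17.0 = 18.353 ≈ 18.4 days.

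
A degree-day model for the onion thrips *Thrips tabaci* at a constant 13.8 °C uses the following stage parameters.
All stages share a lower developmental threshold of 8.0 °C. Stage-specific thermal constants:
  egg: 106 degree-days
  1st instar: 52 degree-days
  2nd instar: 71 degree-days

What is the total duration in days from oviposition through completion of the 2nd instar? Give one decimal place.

Daily accumulation at 13.8 °C = 13.8 − 8.0 = 5.8 DD/day.
Total K = 106 + 52 + 71 = 229 DD.
Total duration = 229 / 5.8 = 39.483 ≈ 39.5 days.

39.5 days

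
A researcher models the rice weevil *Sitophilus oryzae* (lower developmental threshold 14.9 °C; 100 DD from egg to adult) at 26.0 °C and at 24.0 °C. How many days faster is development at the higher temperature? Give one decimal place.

2.0 days

At 26.0 °C: 100 / (26.0 − 14.9) = 100 / 11.1 = 9.009 d.
At 24.0 °C: 100 / (24.0 − 14.9) = 100 / 9.1 = 10.989 d.
Difference = |9.009 − 10.989| = 1.980 ≈ 2.0 days.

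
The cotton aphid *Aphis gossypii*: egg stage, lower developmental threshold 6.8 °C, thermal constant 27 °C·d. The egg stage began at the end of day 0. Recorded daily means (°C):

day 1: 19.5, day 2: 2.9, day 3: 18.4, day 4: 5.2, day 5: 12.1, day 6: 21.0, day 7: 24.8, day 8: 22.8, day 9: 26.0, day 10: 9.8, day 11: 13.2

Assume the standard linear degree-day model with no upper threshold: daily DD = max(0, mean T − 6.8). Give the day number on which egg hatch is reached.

Daily DD above 6.8 °C: 12.7, 0.0, 11.6, 0.0, 5.3, 14.2, 18.0, 16.0, 19.2, 3.0, 6.4.
Cumulative: 12.7, 12.7, 24.3, 24.3, 29.6, 43.8, 61.8, 77.8, 97.0, 100.0, 106.4.
The total first reaches 27 DD on day 5.

day 5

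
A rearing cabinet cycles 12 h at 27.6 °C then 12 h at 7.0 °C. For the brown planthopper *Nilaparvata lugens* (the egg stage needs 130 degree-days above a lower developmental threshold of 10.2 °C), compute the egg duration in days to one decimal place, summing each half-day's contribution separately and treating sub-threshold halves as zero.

14.9 days

Day half: max(0, 27.6 − 10.2) × 0.5 = 17.4 × 0.5 = 8.70 DD.
Night half: max(0, 7.0 − 10.2) × 0.5 = 0.0 × 0.5 = 0.00 DD.
Per 24 h: 8.70 DD/day.
Duration = 130 / 8.70 = 14.943 ≈ 14.9 days.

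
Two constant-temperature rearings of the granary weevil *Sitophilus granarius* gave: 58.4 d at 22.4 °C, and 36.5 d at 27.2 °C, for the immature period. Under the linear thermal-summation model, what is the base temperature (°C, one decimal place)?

14.4 °C

Equal thermal constants: D₁(T₁ − T_b) = D₂(T₂ − T_b).
58.4·(22.4 − T_b) = 36.5·(27.2 − T_b)
T_b = (58.4·22.4 − 36.5·27.2) / (58.4 − 36.5) = 315.36 / 21.9 = 14.400 °C ≈ 14.4 °C.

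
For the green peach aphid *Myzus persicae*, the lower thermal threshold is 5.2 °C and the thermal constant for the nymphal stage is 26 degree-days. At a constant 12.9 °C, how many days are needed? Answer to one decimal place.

3.4 days

Daily accumulation = 12.9 − 5.2 = 7.7 DD/day.
Duration = 26 / 7.7 = 3.377 ≈ 3.4 days.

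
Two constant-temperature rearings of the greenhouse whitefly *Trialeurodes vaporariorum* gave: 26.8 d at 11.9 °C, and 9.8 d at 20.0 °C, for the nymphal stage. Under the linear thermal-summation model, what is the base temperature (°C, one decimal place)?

Equal thermal constants: D₁(T₁ − T_b) = D₂(T₂ − T_b).
26.8·(11.9 − T_b) = 9.8·(20.0 − T_b)
T_b = (26.8·11.9 − 9.8·20.0) / (26.8 − 9.8) = 122.92 / 17.0 = 7.231 °C ≈ 7.2 °C.

7.2 °C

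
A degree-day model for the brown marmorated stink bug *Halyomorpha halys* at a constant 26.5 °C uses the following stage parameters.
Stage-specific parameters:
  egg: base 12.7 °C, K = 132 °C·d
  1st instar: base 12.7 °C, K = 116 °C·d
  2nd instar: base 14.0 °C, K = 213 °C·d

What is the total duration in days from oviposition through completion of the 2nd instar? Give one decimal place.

egg: 132 / (26.5 − 12.7) = 132 / 13.8 = 9.565 d.
1st instar: 116 / (26.5 − 12.7) = 116 / 13.8 = 8.406 d.
2nd instar: 213 / (26.5 − 14.0) = 213 / 12.5 = 17.040 d.
Sum = 35.011 ≈ 35.0 days.

35.0 days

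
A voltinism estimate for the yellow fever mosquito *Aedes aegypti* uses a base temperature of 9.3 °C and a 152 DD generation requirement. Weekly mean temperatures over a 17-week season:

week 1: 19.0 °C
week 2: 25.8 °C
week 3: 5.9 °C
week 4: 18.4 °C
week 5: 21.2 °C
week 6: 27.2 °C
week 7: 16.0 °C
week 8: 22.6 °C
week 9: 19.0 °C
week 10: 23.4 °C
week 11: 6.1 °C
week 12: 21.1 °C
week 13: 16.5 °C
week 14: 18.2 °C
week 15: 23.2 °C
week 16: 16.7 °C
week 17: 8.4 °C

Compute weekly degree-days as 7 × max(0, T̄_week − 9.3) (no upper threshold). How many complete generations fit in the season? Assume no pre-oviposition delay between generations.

Weekly DD (7 × max(0, T̄ − 9.3)): 67.9, 115.5, 0.0, 63.7, 83.3, 125.3, 46.9, 93.1, 67.9, 98.7, 0.0, 82.6, 50.4, 62.3, 97.3, 51.8, 0.0.
Season total = 1106.7 DD.
Complete generations = ⌊1106.7 / 152⌋ = 7.

7 generations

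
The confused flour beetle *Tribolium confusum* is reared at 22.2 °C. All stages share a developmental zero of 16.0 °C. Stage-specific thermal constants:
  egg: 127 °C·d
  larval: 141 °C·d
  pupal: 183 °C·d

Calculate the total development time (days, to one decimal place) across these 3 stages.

Daily accumulation at 22.2 °C = 22.2 − 16.0 = 6.2 DD/day.
Total K = 127 + 141 + 183 = 451 DD.
Total duration = 451 / 6.2 = 72.742 ≈ 72.7 days.

72.7 days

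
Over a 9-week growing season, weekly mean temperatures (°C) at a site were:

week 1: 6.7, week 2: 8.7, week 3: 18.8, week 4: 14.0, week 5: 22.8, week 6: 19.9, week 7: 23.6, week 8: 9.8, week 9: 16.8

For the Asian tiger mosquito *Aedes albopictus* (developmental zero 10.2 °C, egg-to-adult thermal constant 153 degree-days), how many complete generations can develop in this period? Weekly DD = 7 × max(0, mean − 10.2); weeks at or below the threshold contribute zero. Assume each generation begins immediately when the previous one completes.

2 generations

Weekly DD (7 × max(0, T̄ − 10.2)): 0.0, 0.0, 60.2, 26.6, 88.2, 67.9, 93.8, 0.0, 46.2.
Season total = 382.9 DD.
Complete generations = ⌊382.9 / 153⌋ = 2.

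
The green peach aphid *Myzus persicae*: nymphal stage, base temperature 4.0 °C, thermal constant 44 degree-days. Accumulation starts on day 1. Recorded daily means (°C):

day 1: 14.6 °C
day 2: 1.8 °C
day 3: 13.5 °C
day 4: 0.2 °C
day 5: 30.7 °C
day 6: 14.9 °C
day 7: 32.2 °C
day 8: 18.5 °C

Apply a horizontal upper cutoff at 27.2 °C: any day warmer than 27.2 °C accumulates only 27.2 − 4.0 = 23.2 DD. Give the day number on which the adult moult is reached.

Daily DD above 4.0 °C (capped at 23.2): 10.6, 0.0, 9.5, 0.0, 23.2, 10.9, 23.2, 14.5.
Cumulative: 10.6, 10.6, 20.1, 20.1, 43.3, 54.2, 77.4, 91.9.
The total first reaches 44 DD on day 6.

day 6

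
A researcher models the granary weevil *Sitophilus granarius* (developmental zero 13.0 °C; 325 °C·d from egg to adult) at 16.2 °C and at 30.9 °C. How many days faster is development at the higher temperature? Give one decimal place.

83.4 days

At 16.2 °C: 325 / (16.2 − 13.0) = 325 / 3.2 = 101.563 d.
At 30.9 °C: 325 / (30.9 − 13.0) = 325 / 17.9 = 18.156 d.
Difference = |101.563 − 18.156| = 83.406 ≈ 83.4 days.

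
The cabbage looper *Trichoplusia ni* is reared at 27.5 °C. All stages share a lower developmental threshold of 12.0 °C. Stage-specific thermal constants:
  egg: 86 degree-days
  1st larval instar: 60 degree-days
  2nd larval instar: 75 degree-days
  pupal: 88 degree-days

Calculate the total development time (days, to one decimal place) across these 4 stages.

Daily accumulation at 27.5 °C = 27.5 − 12.0 = 15.5 DD/day.
Total K = 86 + 60 + 75 + 88 = 309 DD.
Total duration = 309 / 15.5 = 19.935 ≈ 19.9 days.

19.9 days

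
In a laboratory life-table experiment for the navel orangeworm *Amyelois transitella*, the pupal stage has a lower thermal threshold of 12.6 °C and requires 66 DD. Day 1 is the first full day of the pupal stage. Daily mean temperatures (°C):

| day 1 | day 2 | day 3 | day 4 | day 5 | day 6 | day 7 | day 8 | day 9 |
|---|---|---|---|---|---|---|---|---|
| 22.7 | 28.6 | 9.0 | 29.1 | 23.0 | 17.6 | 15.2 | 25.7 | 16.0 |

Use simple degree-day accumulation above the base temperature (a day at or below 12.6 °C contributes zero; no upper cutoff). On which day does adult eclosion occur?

day 8

Daily DD above 12.6 °C: 10.1, 16.0, 0.0, 16.5, 10.4, 5.0, 2.6, 13.1, 3.4.
Cumulative: 10.1, 26.1, 26.1, 42.6, 53.0, 58.0, 60.6, 73.7, 77.1.
The total first reaches 66 DD on day 8.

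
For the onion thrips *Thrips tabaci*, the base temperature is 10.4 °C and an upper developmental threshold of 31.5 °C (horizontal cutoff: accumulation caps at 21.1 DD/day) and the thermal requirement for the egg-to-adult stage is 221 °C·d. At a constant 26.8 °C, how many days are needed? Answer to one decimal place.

13.5 days

Daily accumulation = 26.8 − 10.4 = 16.4 DD/day.
Duration = 221 / 16.4 = 13.476 ≈ 13.5 days.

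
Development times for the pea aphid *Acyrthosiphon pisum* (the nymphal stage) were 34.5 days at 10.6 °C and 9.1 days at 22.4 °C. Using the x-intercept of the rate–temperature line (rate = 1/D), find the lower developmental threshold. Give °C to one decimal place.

6.4 °C

Linear rate model ⇒ the product D·(T − T_b) is constant across temperatures.
34.5·(10.6 − T_b) = 9.1·(22.4 − T_b)
T_b = (34.5·10.6 − 9.1·22.4) / (34.5 − 9.1) = 161.86 / 25.4 = 6.372 °C ≈ 6.4 °C.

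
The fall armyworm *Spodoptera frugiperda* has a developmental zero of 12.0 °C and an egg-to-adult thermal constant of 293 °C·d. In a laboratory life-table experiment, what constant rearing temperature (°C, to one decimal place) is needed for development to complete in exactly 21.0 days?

26.0 °C

Required daily accumulation = 293 / 21.0 = 13.952 DD/day.
T = T_base + 13.952 = 12.0 + 13.952 = 25.952 ≈ 26.0 °C.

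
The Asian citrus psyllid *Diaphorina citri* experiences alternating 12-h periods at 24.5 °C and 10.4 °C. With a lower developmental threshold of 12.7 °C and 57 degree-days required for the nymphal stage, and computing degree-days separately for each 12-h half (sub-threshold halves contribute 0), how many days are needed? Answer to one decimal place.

Day half: max(0, 24.5 − 12.7) × 0.5 = 11.8 × 0.5 = 5.90 DD.
Night half: max(0, 10.4 − 12.7) × 0.5 = 0.0 × 0.5 = 0.00 DD.
Per 24 h: 5.90 DD/day.
Duration = 57 / 5.90 = 9.661 ≈ 9.7 days.

9.7 days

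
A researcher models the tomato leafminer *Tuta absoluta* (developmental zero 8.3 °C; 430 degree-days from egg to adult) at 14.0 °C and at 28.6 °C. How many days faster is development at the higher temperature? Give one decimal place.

At 14.0 °C: 430 / (14.0 − 8.3) = 430 / 5.7 = 75.439 d.
At 28.6 °C: 430 / (28.6 − 8.3) = 430 / 20.3 = 21.182 d.
Difference = |75.439 − 21.182| = 54.256 ≈ 54.3 days.

54.3 days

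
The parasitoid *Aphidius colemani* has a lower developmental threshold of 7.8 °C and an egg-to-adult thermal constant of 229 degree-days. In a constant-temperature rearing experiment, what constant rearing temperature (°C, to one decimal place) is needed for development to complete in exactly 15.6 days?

22.5 °C

Required daily accumulation = 229 / 15.6 = 14.679 DD/day.
T = T_base + 14.679 = 7.8 + 14.679 = 22.479 ≈ 22.5 °C.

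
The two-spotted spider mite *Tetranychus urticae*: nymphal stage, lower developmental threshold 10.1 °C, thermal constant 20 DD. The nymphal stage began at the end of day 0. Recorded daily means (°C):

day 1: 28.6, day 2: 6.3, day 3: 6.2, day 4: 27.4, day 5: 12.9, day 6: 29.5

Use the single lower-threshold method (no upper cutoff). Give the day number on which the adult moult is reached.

day 4

Daily DD above 10.1 °C: 18.5, 0.0, 0.0, 17.3, 2.8, 19.4.
Cumulative: 18.5, 18.5, 18.5, 35.8, 38.6, 58.0.
The total first reaches 20 DD on day 4.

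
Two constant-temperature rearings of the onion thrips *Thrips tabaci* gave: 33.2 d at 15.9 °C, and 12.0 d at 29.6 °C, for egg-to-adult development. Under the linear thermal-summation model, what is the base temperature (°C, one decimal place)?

8.1 °C

Linear rate model ⇒ the product D·(T − T_b) is constant across temperatures.
33.2·(15.9 − T_b) = 12.0·(29.6 − T_b)
T_b = (33.2·15.9 − 12.0·29.6) / (33.2 − 12.0) = 172.68 / 21.2 = 8.145 °C ≈ 8.1 °C.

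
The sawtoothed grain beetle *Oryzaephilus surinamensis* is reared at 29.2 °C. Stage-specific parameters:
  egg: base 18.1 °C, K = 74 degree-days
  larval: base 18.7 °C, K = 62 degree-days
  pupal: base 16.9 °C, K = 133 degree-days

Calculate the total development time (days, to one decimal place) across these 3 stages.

egg: 74 / (29.2 − 18.1) = 74 / 11.1 = 6.667 d.
larval: 62 / (29.2 − 18.7) = 62 / 10.5 = 5.905 d.
pupal: 133 / (29.2 − 16.9) = 133 / 12.3 = 10.813 d.
Sum = 23.384 ≈ 23.4 days.

23.4 days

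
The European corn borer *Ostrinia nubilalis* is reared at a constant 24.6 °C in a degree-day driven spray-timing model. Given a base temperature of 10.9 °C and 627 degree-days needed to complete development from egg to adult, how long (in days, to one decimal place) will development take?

Daily accumulation = 24.6 − 10.9 = 13.7 DD/day.
Duration = 627 / 13.7 = 45.766 ≈ 45.8 days.

45.8 days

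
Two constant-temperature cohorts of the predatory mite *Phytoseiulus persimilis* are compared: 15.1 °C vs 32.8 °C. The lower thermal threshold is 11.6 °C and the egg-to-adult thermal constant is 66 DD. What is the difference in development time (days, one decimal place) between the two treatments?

At 15.1 °C: 66 / (15.1 − 11.6) = 66 / 3.5 = 18.857 d.
At 32.8 °C: 66 / (32.8 − 11.6) = 66 / 21.2 = 3.113 d.
Difference = |18.857 − 3.113| = 15.744 ≈ 15.7 days.

15.7 days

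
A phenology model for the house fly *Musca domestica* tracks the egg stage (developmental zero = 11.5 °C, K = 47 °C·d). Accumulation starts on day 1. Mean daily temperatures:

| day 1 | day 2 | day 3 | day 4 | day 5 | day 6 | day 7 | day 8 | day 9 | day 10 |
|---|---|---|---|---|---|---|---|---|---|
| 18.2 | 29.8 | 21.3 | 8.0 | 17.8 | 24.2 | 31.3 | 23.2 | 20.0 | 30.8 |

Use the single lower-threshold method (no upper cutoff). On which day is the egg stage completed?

Daily DD above 11.5 °C: 6.7, 18.3, 9.8, 0.0, 6.3, 12.7, 19.8, 11.7, 8.5, 19.3.
Cumulative: 6.7, 25.0, 34.8, 34.8, 41.1, 53.8, 73.6, 85.3, 93.8, 113.1.
The total first reaches 47 DD on day 6.

day 6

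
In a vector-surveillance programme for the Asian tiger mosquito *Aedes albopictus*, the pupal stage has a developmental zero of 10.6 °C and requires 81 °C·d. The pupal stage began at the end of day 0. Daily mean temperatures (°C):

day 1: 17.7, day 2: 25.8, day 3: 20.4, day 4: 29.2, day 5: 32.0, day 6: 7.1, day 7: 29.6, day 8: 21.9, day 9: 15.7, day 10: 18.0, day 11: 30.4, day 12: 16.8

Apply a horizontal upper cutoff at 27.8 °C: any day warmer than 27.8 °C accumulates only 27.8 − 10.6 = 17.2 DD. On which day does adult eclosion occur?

Daily DD above 10.6 °C (capped at 17.2): 7.1, 15.2, 9.8, 17.2, 17.2, 0.0, 17.2, 11.3, 5.1, 7.4, 17.2, 6.2.
Cumulative: 7.1, 22.3, 32.1, 49.3, 66.5, 66.5, 83.7, 95.0, 100.1, 107.5, 124.7, 130.9.
The total first reaches 81 DD on day 7.

day 7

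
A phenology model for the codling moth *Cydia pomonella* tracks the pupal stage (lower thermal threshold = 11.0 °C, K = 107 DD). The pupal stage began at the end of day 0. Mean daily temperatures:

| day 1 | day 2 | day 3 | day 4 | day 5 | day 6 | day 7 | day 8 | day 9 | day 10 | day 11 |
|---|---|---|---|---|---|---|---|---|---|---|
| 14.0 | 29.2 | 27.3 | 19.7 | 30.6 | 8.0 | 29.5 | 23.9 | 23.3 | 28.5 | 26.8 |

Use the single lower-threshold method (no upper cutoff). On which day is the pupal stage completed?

Daily DD above 11.0 °C: 3.0, 18.2, 16.3, 8.7, 19.6, 0.0, 18.5, 12.9, 12.3, 17.5, 15.8.
Cumulative: 3.0, 21.2, 37.5, 46.2, 65.8, 65.8, 84.3, 97.2, 109.5, 127.0, 142.8.
The total first reaches 107 DD on day 9.

day 9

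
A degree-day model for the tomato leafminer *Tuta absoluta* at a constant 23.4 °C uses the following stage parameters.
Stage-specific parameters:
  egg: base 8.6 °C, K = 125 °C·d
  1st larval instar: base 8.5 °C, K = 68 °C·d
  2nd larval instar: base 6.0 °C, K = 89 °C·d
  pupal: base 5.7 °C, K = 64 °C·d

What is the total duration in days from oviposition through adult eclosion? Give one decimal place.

21.7 days

egg: 125 / (23.4 − 8.6) = 125 / 14.8 = 8.446 d.
1st larval instar: 68 / (23.4 − 8.5) = 68 / 14.9 = 4.564 d.
2nd larval instar: 89 / (23.4 − 6.0) = 89 / 17.4 = 5.115 d.
pupal: 64 / (23.4 − 5.7) = 64 / 17.7 = 3.616 d.
Sum = 21.740 ≈ 21.7 days.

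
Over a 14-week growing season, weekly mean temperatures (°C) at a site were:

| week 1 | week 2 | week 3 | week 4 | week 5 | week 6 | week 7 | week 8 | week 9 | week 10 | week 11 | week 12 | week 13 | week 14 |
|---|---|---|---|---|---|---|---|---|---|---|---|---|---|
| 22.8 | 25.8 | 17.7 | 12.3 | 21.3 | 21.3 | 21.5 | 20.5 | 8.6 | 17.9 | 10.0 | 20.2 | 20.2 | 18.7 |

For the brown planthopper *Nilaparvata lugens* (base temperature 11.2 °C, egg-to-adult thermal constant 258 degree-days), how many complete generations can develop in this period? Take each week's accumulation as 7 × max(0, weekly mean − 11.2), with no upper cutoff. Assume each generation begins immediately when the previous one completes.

2 generations

Weekly DD (7 × max(0, T̄ − 11.2)): 81.2, 102.2, 45.5, 7.7, 70.7, 70.7, 72.1, 65.1, 0.0, 46.9, 0.0, 63.0, 63.0, 52.5.
Season total = 740.6 DD.
Complete generations = ⌊740.6 / 258⌋ = 2.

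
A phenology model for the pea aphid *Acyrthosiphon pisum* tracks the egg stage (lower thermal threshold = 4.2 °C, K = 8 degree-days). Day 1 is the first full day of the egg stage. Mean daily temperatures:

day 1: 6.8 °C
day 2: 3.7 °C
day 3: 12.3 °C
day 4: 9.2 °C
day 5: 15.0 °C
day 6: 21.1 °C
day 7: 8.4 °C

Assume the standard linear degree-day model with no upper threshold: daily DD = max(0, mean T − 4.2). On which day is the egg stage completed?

day 3

Daily DD above 4.2 °C: 2.6, 0.0, 8.1, 5.0, 10.8, 16.9, 4.2.
Cumulative: 2.6, 2.6, 10.7, 15.7, 26.5, 43.4, 47.6.
The total first reaches 8 DD on day 3.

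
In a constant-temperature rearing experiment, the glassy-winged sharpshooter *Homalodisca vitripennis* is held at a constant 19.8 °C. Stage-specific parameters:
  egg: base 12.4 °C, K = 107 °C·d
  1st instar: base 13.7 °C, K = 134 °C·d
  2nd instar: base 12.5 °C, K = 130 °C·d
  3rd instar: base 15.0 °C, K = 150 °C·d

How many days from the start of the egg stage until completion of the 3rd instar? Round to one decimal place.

egg: 107 / (19.8 − 12.4) = 107 / 7.4 = 14.459 d.
1st instar: 134 / (19.8 − 13.7) = 134 / 6.1 = 21.967 d.
2nd instar: 130 / (19.8 − 12.5) = 130 / 7.3 = 17.808 d.
3rd instar: 150 / (19.8 − 15.0) = 150 / 4.8 = 31.250 d.
Sum = 85.485 ≈ 85.5 days.

85.5 days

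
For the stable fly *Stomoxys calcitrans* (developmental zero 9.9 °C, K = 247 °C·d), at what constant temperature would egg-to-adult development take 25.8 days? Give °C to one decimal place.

19.5 °C

Required daily accumulation = 247 / 25.8 = 9.574 DD/day.
T = T_base + 9.574 = 9.9 + 9.574 = 19.474 ≈ 19.5 °C.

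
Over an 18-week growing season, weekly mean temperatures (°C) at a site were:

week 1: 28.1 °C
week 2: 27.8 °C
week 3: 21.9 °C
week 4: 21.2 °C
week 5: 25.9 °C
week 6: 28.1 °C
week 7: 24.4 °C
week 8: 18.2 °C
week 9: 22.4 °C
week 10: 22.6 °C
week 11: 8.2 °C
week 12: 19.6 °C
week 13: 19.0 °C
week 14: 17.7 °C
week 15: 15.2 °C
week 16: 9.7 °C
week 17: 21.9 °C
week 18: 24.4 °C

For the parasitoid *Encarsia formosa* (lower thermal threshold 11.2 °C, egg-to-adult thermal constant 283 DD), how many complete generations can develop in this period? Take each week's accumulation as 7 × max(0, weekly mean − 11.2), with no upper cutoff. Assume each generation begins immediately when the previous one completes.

4 generations

Weekly DD (7 × max(0, T̄ − 11.2)): 118.3, 116.2, 74.9, 70.0, 102.9, 118.3, 92.4, 49.0, 78.4, 79.8, 0.0, 58.8, 54.6, 45.5, 28.0, 0.0, 74.9, 92.4.
Season total = 1254.4 DD.
Complete generations = ⌊1254.4 / 283⌋ = 4.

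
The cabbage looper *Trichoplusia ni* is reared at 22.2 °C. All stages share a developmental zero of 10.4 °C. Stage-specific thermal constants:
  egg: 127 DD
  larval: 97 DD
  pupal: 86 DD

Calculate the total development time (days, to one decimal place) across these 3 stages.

26.3 days

Daily accumulation at 22.2 °C = 22.2 − 10.4 = 11.8 DD/day.
Total K = 127 + 97 + 86 = 310 DD.
Total duration = 310 / 11.8 = 26.271 ≈ 26.3 days.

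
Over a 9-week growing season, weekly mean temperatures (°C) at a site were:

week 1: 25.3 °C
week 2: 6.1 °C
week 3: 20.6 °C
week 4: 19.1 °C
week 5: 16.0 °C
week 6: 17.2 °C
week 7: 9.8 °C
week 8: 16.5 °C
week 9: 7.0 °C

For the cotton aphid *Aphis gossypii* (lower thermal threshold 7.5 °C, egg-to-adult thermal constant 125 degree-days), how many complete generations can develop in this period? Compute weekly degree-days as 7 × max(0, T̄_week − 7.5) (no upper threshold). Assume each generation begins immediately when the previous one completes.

Weekly DD (7 × max(0, T̄ − 7.5)): 124.6, 0.0, 91.7, 81.2, 59.5, 67.9, 16.1, 63.0, 0.0.
Season total = 504.0 DD.
Complete generations = ⌊504.0 / 125⌋ = 4.

4 generations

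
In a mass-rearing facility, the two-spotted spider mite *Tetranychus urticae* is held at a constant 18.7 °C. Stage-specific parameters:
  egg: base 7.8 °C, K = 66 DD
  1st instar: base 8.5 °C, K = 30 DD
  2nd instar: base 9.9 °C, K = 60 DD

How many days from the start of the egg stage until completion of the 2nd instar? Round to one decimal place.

15.8 days

egg: 66 / (18.7 − 7.8) = 66 / 10.9 = 6.055 d.
1st instar: 30 / (18.7 − 8.5) = 30 / 10.2 = 2.941 d.
2nd instar: 60 / (18.7 − 9.9) = 60 / 8.8 = 6.818 d.
Sum = 15.814 ≈ 15.8 days.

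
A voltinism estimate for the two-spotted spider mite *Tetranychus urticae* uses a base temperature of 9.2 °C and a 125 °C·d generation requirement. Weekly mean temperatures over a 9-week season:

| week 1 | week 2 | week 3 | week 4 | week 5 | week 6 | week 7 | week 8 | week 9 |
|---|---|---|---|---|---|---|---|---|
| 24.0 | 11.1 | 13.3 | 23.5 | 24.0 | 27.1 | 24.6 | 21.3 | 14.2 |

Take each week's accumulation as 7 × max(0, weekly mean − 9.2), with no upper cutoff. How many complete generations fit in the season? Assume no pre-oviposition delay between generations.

5 generations

Weekly DD (7 × max(0, T̄ − 9.2)): 103.6, 13.3, 28.7, 100.1, 103.6, 125.3, 107.8, 84.7, 35.0.
Season total = 702.1 DD.
Complete generations = ⌊702.1 / 125⌋ = 5.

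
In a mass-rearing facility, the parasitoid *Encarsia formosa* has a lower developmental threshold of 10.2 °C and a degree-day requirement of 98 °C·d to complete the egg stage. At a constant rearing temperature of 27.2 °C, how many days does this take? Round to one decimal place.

5.8 days

Daily accumulation = 27.2 − 10.2 = 17.0 DD/day.
Duration = 98 / 17.0 = 5.765 ≈ 5.8 days.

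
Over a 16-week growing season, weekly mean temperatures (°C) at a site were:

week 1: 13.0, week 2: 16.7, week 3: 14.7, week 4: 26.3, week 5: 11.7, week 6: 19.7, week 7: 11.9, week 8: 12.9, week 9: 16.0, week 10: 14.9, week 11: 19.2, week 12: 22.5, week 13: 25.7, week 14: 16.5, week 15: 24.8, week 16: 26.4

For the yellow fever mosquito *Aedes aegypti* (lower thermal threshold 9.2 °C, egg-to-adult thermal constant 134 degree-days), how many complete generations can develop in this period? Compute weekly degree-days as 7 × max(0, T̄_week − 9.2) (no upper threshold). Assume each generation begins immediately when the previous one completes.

Weekly DD (7 × max(0, T̄ − 9.2)): 26.6, 52.5, 38.5, 119.7, 17.5, 73.5, 18.9, 25.9, 47.6, 39.9, 70.0, 93.1, 115.5, 51.1, 109.2, 120.4.
Season total = 1019.9 DD.
Complete generations = ⌊1019.9 / 134⌋ = 7.

7 generations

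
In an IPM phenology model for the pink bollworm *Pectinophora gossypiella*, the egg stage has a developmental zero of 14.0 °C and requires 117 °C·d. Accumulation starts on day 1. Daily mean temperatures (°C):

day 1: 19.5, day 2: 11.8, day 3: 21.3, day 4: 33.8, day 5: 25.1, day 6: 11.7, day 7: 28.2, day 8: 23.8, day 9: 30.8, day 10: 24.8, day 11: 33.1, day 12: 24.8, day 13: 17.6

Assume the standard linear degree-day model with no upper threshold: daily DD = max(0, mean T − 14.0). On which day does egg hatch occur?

day 12

Daily DD above 14.0 °C: 5.5, 0.0, 7.3, 19.8, 11.1, 0.0, 14.2, 9.8, 16.8, 10.8, 19.1, 10.8, 3.6.
Cumulative: 5.5, 5.5, 12.8, 32.6, 43.7, 43.7, 57.9, 67.7, 84.5, 95.3, 114.4, 125.2, 128.8.
The total first reaches 117 DD on day 12.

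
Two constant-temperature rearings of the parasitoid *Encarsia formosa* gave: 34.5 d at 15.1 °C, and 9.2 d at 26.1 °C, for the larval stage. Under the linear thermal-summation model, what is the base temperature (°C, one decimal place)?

Under the model K = D·(T − T_b), so D₁·(T₁ − T_b) = D₂·(T₂ − T_b).
34.5·(15.1 − T_b) = 9.2·(26.1 − T_b)
T_b = (34.5·15.1 − 9.2·26.1) / (34.5 − 9.2) = 280.83 / 25.3 = 11.100 °C ≈ 11.1 °C.

11.1 °C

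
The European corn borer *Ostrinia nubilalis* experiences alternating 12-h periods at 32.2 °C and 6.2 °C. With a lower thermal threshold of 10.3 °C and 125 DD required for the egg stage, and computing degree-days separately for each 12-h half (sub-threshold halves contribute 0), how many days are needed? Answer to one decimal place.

Day half: max(0, 32.2 − 10.3) × 0.5 = 21.9 × 0.5 = 10.95 DD.
Night half: max(0, 6.2 − 10.3) × 0.5 = 0.0 × 0.5 = 0.00 DD.
Per 24 h: 10.95 DD/day.
Duration = 125 / 10.95 = 11.416 ≈ 11.4 days.

11.4 days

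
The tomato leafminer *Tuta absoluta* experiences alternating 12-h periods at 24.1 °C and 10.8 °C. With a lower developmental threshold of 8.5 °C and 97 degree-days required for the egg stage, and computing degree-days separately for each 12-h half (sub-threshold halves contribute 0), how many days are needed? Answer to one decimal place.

Day half: max(0, 24.1 − 8.5) × 0.5 = 15.6 × 0.5 = 7.80 DD.
Night half: max(0, 10.8 − 8.5) × 0.5 = 2.3 × 0.5 = 1.15 DD.
Per 24 h: 8.95 DD/day.
Duration = 97 / 8.95 = 10.838 ≈ 10.8 days.

10.8 days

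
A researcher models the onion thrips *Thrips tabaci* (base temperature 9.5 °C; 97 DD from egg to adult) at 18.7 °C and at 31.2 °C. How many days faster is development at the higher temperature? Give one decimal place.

At 18.7 °C: 97 / (18.7 − 9.5) = 97 / 9.2 = 10.543 d.
At 31.2 °C: 97 / (31.2 − 9.5) = 97 / 21.7 = 4.470 d.
Difference = |10.543 − 4.470| = 6.073 ≈ 6.1 days.

6.1 days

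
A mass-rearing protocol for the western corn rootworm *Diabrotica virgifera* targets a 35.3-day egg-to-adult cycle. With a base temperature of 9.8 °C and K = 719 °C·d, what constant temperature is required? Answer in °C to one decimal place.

Required daily accumulation = 719 / 35.3 = 20.368 DD/day.
T = T_base + 20.368 = 9.8 + 20.368 = 30.168 ≈ 30.2 °C.

30.2 °C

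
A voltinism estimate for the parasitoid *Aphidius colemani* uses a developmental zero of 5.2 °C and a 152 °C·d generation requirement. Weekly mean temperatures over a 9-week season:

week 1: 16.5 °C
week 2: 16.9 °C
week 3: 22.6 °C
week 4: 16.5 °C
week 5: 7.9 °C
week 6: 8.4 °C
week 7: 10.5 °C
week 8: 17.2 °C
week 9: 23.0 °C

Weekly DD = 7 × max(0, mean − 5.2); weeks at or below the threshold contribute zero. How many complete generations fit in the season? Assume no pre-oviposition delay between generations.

Weekly DD (7 × max(0, T̄ − 5.2)): 79.1, 81.9, 121.8, 79.1, 18.9, 22.4, 37.1, 84.0, 124.6.
Season total = 648.9 DD.
Complete generations = ⌊648.9 / 152⌋ = 4.

4 generations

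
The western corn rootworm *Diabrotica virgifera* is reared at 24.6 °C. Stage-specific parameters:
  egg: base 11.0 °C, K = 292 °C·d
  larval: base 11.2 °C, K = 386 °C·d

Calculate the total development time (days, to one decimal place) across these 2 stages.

50.3 days

egg: 292 / (24.6 − 11.0) = 292 / 13.6 = 21.471 d.
larval: 386 / (24.6 − 11.2) = 386 / 13.4 = 28.806 d.
Sum = 50.277 ≈ 50.3 days.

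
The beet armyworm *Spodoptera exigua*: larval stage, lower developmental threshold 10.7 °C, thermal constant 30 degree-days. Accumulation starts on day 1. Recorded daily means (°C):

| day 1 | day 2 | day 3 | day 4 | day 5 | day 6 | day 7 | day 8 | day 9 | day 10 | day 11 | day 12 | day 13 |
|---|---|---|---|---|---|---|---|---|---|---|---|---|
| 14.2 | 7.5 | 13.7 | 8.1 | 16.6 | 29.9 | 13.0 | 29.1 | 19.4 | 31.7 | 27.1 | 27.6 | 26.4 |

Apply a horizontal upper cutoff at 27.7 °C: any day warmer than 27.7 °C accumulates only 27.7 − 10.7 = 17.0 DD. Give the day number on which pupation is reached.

Daily DD above 10.7 °C (capped at 17.0): 3.5, 0.0, 3.0, 0.0, 5.9, 17.0, 2.3, 17.0, 8.7, 17.0, 16.4, 16.9, 15.7.
Cumulative: 3.5, 3.5, 6.5, 6.5, 12.4, 29.4, 31.7, 48.7, 57.4, 74.4, 90.8, 107.7, 123.4.
The total first reaches 30 DD on day 7.

day 7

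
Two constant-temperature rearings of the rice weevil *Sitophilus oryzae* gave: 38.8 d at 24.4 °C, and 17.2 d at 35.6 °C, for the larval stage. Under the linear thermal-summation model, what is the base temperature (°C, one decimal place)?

15.5 °C

Under the model K = D·(T − T_b), so D₁·(T₁ − T_b) = D₂·(T₂ − T_b).
38.8·(24.4 − T_b) = 17.2·(35.6 − T_b)
T_b = (38.8·24.4 − 17.2·35.6) / (38.8 − 17.2) = 334.40 / 21.6 = 15.481 °C ≈ 15.5 °C.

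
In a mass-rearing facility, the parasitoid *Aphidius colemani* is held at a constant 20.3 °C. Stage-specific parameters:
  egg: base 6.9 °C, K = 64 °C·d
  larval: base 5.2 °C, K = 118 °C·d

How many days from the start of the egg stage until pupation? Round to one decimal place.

12.6 days

egg: 64 / (20.3 − 6.9) = 64 / 13.4 = 4.776 d.
larval: 118 / (20.3 − 5.2) = 118 / 15.1 = 7.815 d.
Sum = 12.591 ≈ 12.6 days.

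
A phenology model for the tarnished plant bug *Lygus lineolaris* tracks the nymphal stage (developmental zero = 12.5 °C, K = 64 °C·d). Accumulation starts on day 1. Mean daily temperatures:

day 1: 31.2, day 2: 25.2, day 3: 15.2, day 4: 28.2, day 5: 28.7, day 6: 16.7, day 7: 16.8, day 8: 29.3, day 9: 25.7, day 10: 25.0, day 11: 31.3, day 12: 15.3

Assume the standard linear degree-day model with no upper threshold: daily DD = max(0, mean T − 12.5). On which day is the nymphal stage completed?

Daily DD above 12.5 °C: 18.7, 12.7, 2.7, 15.7, 16.2, 4.2, 4.3, 16.8, 13.2, 12.5, 18.8, 2.8.
Cumulative: 18.7, 31.4, 34.1, 49.8, 66.0, 70.2, 74.5, 91.3, 104.5, 117.0, 135.8, 138.6.
The total first reaches 64 DD on day 5.

day 5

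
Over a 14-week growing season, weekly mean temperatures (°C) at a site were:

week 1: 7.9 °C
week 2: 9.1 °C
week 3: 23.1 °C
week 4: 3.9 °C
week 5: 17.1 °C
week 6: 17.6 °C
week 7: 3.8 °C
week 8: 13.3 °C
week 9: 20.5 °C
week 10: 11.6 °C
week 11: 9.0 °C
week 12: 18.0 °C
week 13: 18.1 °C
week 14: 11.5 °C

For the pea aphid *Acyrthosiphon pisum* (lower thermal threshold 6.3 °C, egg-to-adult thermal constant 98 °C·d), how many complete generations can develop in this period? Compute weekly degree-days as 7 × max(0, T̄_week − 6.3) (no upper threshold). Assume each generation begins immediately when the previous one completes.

Weekly DD (7 × max(0, T̄ − 6.3)): 11.2, 19.6, 117.6, 0.0, 75.6, 79.1, 0.0, 49.0, 99.4, 37.1, 18.9, 81.9, 82.6, 36.4.
Season total = 708.4 DD.
Complete generations = ⌊708.4 / 98⌋ = 7.

7 generations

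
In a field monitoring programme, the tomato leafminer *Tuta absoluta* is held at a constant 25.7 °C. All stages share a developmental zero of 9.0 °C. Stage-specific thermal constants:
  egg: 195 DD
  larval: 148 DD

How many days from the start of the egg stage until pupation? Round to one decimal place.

Daily accumulation at 25.7 °C = 25.7 − 9.0 = 16.7 DD/day.
Total K = 195 + 148 = 343 DD.
Total duration = 343 / 16.7 = 20.539 ≈ 20.5 days.

20.5 days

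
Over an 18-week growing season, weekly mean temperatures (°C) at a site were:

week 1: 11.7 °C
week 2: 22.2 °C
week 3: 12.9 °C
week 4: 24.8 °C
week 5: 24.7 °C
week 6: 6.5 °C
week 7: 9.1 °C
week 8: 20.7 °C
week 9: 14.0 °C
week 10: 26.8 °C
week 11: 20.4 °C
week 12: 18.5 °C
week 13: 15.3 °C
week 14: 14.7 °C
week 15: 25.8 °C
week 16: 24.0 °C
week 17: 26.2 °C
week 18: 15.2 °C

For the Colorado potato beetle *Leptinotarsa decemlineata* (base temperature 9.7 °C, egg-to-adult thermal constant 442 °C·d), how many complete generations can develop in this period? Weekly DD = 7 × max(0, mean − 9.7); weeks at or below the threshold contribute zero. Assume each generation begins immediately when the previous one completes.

Weekly DD (7 × max(0, T̄ − 9.7)): 14.0, 87.5, 22.4, 105.7, 105.0, 0.0, 0.0, 77.0, 30.1, 119.7, 74.9, 61.6, 39.2, 35.0, 112.7, 100.1, 115.5, 38.5.
Season total = 1138.9 DD.
Complete generations = ⌊1138.9 / 442⌋ = 2.

2 generations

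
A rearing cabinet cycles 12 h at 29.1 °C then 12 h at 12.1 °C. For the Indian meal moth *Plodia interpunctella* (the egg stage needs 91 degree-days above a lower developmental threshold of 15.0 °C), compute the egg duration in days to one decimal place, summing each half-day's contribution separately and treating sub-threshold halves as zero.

12.9 days

Day half: max(0, 29.1 − 15.0) × 0.5 = 14.1 × 0.5 = 7.05 DD.
Night half: max(0, 12.1 − 15.0) × 0.5 = 0.0 × 0.5 = 0.00 DD.
Per 24 h: 7.05 DD/day.
Duration = 91 / 7.05 = 12.908 ≈ 12.9 days.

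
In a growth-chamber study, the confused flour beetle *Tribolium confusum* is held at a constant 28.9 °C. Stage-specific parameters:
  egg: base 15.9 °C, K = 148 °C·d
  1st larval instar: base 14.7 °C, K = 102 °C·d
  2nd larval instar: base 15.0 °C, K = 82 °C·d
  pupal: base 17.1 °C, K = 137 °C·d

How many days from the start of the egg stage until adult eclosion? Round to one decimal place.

36.1 days

egg: 148 / (28.9 − 15.9) = 148 / 13.0 = 11.385 d.
1st larval instar: 102 / (28.9 − 14.7) = 102 / 14.2 = 7.183 d.
2nd larval instar: 82 / (28.9 − 15.0) = 82 / 13.9 = 5.899 d.
pupal: 137 / (28.9 − 17.1) = 137 / 11.8 = 11.610 d.
Sum = 36.077 ≈ 36.1 days.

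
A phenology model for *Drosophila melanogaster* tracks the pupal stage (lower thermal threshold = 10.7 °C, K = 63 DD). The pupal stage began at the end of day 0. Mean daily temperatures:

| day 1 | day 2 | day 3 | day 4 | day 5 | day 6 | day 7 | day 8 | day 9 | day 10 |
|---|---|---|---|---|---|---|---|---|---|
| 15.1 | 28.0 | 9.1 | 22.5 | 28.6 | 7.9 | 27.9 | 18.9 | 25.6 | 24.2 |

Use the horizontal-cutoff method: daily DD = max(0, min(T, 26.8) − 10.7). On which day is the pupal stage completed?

day 7

Daily DD above 10.7 °C (capped at 16.1): 4.4, 16.1, 0.0, 11.8, 16.1, 0.0, 16.1, 8.2, 14.9, 13.5.
Cumulative: 4.4, 20.5, 20.5, 32.3, 48.4, 48.4, 64.5, 72.7, 87.6, 101.1.
The total first reaches 63 DD on day 7.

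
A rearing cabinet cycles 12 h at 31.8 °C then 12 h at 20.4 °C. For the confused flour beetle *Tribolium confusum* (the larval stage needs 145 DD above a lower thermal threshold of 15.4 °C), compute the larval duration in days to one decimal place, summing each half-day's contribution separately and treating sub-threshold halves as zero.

13.6 days

Day half: max(0, 31.8 − 15.4) × 0.5 = 16.4 × 0.5 = 8.20 DD.
Night half: max(0, 20.4 − 15.4) × 0.5 = 5.0 × 0.5 = 2.50 DD.
Per 24 h: 10.70 DD/day.
Duration = 145 / 10.70 = 13.551 ≈ 13.6 days.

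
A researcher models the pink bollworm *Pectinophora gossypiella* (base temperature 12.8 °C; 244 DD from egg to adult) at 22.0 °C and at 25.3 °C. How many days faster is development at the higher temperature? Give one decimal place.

At 22.0 °C: 244 / (22.0 − 12.8) = 244 / 9.2 = 26.522 d.
At 25.3 °C: 244 / (25.3 − 12.8) = 244 / 12.5 = 19.520 d.
Difference = |26.522 − 19.520| = 7.002 ≈ 7.0 days.

7.0 days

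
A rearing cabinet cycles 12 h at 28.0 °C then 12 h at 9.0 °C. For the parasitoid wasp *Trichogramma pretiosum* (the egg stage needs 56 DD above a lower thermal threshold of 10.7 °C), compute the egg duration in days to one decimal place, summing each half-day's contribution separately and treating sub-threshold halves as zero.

Day half: max(0, 28.0 − 10.7) × 0.5 = 17.3 × 0.5 = 8.65 DD.
Night half: max(0, 9.0 − 10.7) × 0.5 = 0.0 × 0.5 = 0.00 DD.
Per 24 h: 8.65 DD/day.
Duration = 56 / 8.65 = 6.474 ≈ 6.5 days.

6.5 days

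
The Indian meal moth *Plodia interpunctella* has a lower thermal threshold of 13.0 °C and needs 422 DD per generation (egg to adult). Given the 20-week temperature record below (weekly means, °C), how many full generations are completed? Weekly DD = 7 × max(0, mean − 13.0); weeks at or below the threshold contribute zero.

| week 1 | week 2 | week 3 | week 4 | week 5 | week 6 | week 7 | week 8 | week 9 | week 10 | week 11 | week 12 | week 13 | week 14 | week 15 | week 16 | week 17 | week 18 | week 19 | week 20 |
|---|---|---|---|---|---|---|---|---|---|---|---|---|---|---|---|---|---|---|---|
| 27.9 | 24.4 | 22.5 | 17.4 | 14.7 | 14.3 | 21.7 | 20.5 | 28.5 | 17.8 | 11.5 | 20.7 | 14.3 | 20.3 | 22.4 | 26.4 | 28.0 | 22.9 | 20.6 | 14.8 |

2 generations

Weekly DD (7 × max(0, T̄ − 13.0)): 104.3, 79.8, 66.5, 30.8, 11.9, 9.1, 60.9, 52.5, 108.5, 33.6, 0.0, 53.9, 9.1, 51.1, 65.8, 93.8, 105.0, 69.3, 53.2, 12.6.
Season total = 1071.7 DD.
Complete generations = ⌊1071.7 / 422⌋ = 2.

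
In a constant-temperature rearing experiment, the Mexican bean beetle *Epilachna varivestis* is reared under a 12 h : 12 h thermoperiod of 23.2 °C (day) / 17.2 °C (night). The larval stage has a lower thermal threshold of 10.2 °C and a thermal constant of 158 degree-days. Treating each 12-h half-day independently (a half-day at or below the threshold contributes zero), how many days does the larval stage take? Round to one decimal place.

15.8 days

Day half: max(0, 23.2 − 10.2) × 0.5 = 13.0 × 0.5 = 6.50 DD.
Night half: max(0, 17.2 − 10.2) × 0.5 = 7.0 × 0.5 = 3.50 DD.
Per 24 h: 10.00 DD/day.
Duration = 158 / 10.00 = 15.800 ≈ 15.8 days.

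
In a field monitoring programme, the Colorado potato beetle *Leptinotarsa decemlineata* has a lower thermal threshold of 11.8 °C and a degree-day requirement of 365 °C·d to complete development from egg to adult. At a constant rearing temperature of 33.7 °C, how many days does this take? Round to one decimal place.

16.7 days

Daily accumulation = 33.7 − 11.8 = 21.9 DD/day.
Duration = 365 / 21.9 = 16.667 ≈ 16.7 days.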